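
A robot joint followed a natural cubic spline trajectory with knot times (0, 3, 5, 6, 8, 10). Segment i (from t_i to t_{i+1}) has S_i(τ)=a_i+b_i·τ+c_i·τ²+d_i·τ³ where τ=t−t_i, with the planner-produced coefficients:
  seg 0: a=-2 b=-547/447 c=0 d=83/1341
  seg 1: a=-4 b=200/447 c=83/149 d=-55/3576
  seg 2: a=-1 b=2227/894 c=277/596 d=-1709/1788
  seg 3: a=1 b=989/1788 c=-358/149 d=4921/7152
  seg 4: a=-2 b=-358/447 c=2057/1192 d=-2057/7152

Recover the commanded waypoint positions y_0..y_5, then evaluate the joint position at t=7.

y_0 = S_0(0) = a_0 = -2
y_1 = S_1(0) = a_1 = -4
y_2 = S_2(0) = a_2 = -1
y_3 = S_3(0) = a_3 = 1
y_4 = S_4(0) = a_4 = -2
y_5 = S_4(2) = 1
t_q=7 is in segment 3 (τ=1); S_3(τ)=-385/2384

y_0=-2 y_1=-4 y_2=-1 y_3=1 y_4=-2 y_5=1
S(7) = -385/2384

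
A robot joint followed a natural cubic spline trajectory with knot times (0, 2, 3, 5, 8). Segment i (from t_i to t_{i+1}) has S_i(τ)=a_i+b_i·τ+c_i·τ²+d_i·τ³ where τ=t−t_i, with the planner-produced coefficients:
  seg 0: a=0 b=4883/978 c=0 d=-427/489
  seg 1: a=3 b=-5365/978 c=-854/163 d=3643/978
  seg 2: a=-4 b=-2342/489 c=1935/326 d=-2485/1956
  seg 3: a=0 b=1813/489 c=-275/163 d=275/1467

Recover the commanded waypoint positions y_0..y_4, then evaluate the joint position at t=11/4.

y_0 = S_0(0) = a_0 = 0
y_1 = S_1(0) = a_1 = 3
y_2 = S_2(0) = a_2 = -4
y_3 = S_3(0) = a_3 = 0
y_4 = S_3(3) = 1
t_q=11/4 is in segment 1 (τ=3/4); S_1(τ)=-51949/20864

y_0=0 y_1=3 y_2=-4 y_3=0 y_4=1
S(11/4) = -51949/20864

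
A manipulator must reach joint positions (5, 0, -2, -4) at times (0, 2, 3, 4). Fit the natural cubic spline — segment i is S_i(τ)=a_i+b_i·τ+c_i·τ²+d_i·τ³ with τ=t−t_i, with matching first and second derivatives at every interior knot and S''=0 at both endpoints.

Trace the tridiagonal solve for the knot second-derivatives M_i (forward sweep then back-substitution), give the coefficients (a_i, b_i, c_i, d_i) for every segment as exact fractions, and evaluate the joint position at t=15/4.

  seg 0: a=5 b=-123/46 c=0 d=1/23
  seg 1: a=0 b=-99/46 c=6/23 d=-5/46
  seg 2: a=-2 b=-45/23 c=-3/46 d=1/46
S(15/4) = -10289/2944

Δ: Δ0=-5/2, Δ1=-2, Δ2=-2
row 1: diag=6, rhs=3; c'=1/6, d'=1/2
row 2: denom=4−1·1/6=23/6; d'=(0−1·1/2)/(23/6)=-3/23
back: M2=-3/23
back: M1=1/2−1/6·-3/23=12/23
M: M0=0, M1=12/23, M2=-3/23, M3=0
seg 0: a=5, c=M0/2=0, d=(M1−M0)/(6·2)=1/23, b=Δ0−h0·(2M0+M1)/6=-123/46
seg 1: a=0, c=M1/2=6/23, d=(M2−M1)/(6·1)=-5/46, b=Δ1−h1·(2M1+M2)/6=-99/46
seg 2: a=-2, c=M2/2=-3/46, d=(M3−M2)/(6·1)=1/46, b=Δ2−h2·(2M2+M3)/6=-45/23
t_q=15/4 → seg 2, τ=3/4; S=-2+-45/23·τ+-3/46·τ²+1/46·τ³=-10289/2944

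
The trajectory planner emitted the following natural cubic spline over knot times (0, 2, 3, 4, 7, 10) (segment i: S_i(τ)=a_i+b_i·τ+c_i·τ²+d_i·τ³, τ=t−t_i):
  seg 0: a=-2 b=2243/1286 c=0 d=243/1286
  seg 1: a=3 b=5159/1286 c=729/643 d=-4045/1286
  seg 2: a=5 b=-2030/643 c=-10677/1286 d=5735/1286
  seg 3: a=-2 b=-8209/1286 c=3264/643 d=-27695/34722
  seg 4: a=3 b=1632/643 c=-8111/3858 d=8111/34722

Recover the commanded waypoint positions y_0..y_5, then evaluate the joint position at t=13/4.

y_0=-2 y_1=3 y_2=5 y_3=-2 y_4=3 y_5=-2
S(13/4) = 309587/82304

y_0 = S_0(0) = a_0 = -2
y_1 = S_1(0) = a_1 = 3
y_2 = S_2(0) = a_2 = 5
y_3 = S_3(0) = a_3 = -2
y_4 = S_4(0) = a_4 = 3
y_5 = S_4(3) = -2
t_q=13/4 is in segment 2 (τ=1/4); S_2(τ)=309587/82304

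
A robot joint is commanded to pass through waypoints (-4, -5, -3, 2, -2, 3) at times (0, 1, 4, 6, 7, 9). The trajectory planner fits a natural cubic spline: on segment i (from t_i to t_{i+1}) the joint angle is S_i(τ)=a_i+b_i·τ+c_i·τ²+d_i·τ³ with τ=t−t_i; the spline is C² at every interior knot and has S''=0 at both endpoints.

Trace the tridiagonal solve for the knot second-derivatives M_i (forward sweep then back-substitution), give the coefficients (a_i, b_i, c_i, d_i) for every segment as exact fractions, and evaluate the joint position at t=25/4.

  seg 0: a=-4 b=-14225/13758 c=0 d=467/13758
  seg 1: a=-5 b=-6412/6879 c=467/4586 d=659/4586
  seg 2: a=-3 b=48961/13758 c=3199/2293 d=-26477/27516
  seg 3: a=2 b=-33125/13758 c=-20079/4586 d=19165/6879
  seg 4: a=-2 b=-38609/13758 c=18251/4586 d=-18251/27516
S(25/4) = 171401/146752

Δ: Δ0=-1, Δ1=2/3, Δ2=5/2, Δ3=-4, Δ4=5/2
row 1: diag=8, rhs=10; c'=3/8, d'=5/4
row 2: denom=10−3·3/8=71/8; d'=(11−3·5/4)/(71/8)=58/71
row 3: denom=6−2·16/71=394/71; d'=(-39−2·58/71)/(394/71)=-2885/394
row 4: denom=6−1·71/394=2293/394; d'=(39−1·-2885/394)/(2293/394)=18251/2293
back: M4=18251/2293
back: M3=-2885/394−71/394·18251/2293=-20079/2293
back: M2=58/71−16/71·-20079/2293=6398/2293
back: M1=5/4−3/8·6398/2293=467/2293
M: M0=0, M1=467/2293, M2=6398/2293, M3=-20079/2293, M4=18251/2293, M5=0
seg 0: a=-4, c=M0/2=0, d=(M1−M0)/(6·1)=467/13758, b=Δ0−h0·(2M0+M1)/6=-14225/13758
seg 1: a=-5, c=M1/2=467/4586, d=(M2−M1)/(6·3)=659/4586, b=Δ1−h1·(2M1+M2)/6=-6412/6879
seg 2: a=-3, c=M2/2=3199/2293, d=(M3−M2)/(6·2)=-26477/27516, b=Δ2−h2·(2M2+M3)/6=48961/13758
seg 3: a=2, c=M3/2=-20079/4586, d=(M4−M3)/(6·1)=19165/6879, b=Δ3−h3·(2M3+M4)/6=-33125/13758
seg 4: a=-2, c=M4/2=18251/4586, d=(M5−M4)/(6·2)=-18251/27516, b=Δ4−h4·(2M4+M5)/6=-38609/13758
t_q=25/4 → seg 3, τ=1/4; S=2+-33125/13758·τ+-20079/4586·τ²+19165/6879·τ³=171401/146752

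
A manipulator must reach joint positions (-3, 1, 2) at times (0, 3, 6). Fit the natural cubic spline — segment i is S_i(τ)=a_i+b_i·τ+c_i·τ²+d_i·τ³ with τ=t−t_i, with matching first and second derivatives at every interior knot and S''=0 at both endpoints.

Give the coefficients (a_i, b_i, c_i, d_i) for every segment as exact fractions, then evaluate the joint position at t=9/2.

Δ: Δ0=4/3, Δ1=1/3
row 1: diag=12, rhs=-6; c'=1/4, d'=-1/2
back: M1=-1/2
M: M0=0, M1=-1/2, M2=0
seg 0: a=-3, c=M0/2=0, d=(M1−M0)/(6·3)=-1/36, b=Δ0−h0·(2M0+M1)/6=19/12
seg 1: a=1, c=M1/2=-1/4, d=(M2−M1)/(6·3)=1/36, b=Δ1−h1·(2M1+M2)/6=5/6
t_q=9/2 → seg 1, τ=3/2; S=1+5/6·τ+-1/4·τ²+1/36·τ³=57/32

  seg 0: a=-3 b=19/12 c=0 d=-1/36
  seg 1: a=1 b=5/6 c=-1/4 d=1/36
S(9/2) = 57/32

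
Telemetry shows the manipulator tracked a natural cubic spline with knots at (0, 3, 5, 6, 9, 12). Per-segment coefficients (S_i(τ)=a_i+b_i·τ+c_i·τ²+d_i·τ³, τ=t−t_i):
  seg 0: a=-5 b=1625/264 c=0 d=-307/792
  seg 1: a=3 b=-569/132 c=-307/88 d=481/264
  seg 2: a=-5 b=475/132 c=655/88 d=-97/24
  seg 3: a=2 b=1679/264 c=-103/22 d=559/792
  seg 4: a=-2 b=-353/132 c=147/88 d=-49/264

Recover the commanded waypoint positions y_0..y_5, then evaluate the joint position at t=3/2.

y_0=-5 y_1=3 y_2=-5 y_3=2 y_4=-2 y_5=0
S(3/2) = 2059/704

y_0 = S_0(0) = a_0 = -5
y_1 = S_1(0) = a_1 = 3
y_2 = S_2(0) = a_2 = -5
y_3 = S_3(0) = a_3 = 2
y_4 = S_4(0) = a_4 = -2
y_5 = S_4(3) = 0
t_q=3/2 is in segment 0 (τ=3/2); S_0(τ)=2059/704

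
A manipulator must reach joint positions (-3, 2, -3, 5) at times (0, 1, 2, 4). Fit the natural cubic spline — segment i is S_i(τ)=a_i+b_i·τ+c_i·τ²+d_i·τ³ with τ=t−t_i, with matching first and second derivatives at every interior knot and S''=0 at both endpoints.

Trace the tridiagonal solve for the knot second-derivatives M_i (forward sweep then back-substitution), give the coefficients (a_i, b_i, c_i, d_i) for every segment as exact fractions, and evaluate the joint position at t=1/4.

  seg 0: a=-3 b=8 c=0 d=-3
  seg 1: a=2 b=-1 c=-9 d=5
  seg 2: a=-3 b=-4 c=6 d=-1
S(1/4) = -67/64

Δ: Δ0=5, Δ1=-5, Δ2=4
row 1: diag=4, rhs=-60; c'=1/4, d'=-15
row 2: denom=6−1·1/4=23/4; d'=(54−1·-15)/(23/4)=12
back: M2=12
back: M1=-15−1/4·12=-18
M: M0=0, M1=-18, M2=12, M3=0
seg 0: a=-3, c=M0/2=0, d=(M1−M0)/(6·1)=-3, b=Δ0−h0·(2M0+M1)/6=8
seg 1: a=2, c=M1/2=-9, d=(M2−M1)/(6·1)=5, b=Δ1−h1·(2M1+M2)/6=-1
seg 2: a=-3, c=M2/2=6, d=(M3−M2)/(6·2)=-1, b=Δ2−h2·(2M2+M3)/6=-4
t_q=1/4 → seg 0, τ=1/4; S=-3+8·τ+0·τ²+-3·τ³=-67/64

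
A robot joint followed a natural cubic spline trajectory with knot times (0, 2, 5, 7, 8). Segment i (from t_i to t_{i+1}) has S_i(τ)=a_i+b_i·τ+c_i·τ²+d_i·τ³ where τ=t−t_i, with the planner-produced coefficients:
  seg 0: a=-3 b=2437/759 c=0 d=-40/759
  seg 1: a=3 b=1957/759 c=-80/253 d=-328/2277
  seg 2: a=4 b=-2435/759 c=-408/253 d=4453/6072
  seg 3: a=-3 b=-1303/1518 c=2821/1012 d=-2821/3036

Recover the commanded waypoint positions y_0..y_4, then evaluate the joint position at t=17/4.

y_0=-3 y_1=3 y_2=4 y_3=-3 y_4=-2
S(17/4) = 1023/184

y_0 = S_0(0) = a_0 = -3
y_1 = S_1(0) = a_1 = 3
y_2 = S_2(0) = a_2 = 4
y_3 = S_3(0) = a_3 = -3
y_4 = S_3(1) = -2
t_q=17/4 is in segment 1 (τ=9/4); S_1(τ)=1023/184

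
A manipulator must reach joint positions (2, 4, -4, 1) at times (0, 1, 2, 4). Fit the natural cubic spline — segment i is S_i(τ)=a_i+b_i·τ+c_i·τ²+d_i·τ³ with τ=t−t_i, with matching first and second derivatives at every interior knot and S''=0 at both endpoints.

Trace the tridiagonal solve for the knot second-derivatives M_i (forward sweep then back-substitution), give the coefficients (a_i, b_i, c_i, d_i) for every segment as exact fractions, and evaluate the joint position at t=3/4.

Δ: Δ0=2, Δ1=-8, Δ2=5/2
row 1: diag=4, rhs=-60; c'=1/4, d'=-15
row 2: denom=6−1·1/4=23/4; d'=(63−1·-15)/(23/4)=312/23
back: M2=312/23
back: M1=-15−1/4·312/23=-423/23
M: M0=0, M1=-423/23, M2=312/23, M3=0
seg 0: a=2, c=M0/2=0, d=(M1−M0)/(6·1)=-141/46, b=Δ0−h0·(2M0+M1)/6=233/46
seg 1: a=4, c=M1/2=-423/46, d=(M2−M1)/(6·1)=245/46, b=Δ1−h1·(2M1+M2)/6=-95/23
seg 2: a=-4, c=M2/2=156/23, d=(M3−M2)/(6·2)=-26/23, b=Δ2−h2·(2M2+M3)/6=-301/46
t_q=3/4 → seg 0, τ=3/4; S=2+233/46·τ+0·τ²+-141/46·τ³=13265/2944

  seg 0: a=2 b=233/46 c=0 d=-141/46
  seg 1: a=4 b=-95/23 c=-423/46 d=245/46
  seg 2: a=-4 b=-301/46 c=156/23 d=-26/23
S(3/4) = 13265/2944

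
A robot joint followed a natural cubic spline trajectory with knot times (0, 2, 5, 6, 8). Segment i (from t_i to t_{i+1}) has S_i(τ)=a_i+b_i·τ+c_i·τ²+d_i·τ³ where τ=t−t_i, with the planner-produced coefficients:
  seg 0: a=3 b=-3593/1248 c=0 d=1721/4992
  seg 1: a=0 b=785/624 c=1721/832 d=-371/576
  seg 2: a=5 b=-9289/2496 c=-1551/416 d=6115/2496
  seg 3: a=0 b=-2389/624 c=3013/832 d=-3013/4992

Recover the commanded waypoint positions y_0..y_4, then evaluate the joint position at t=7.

y_0=3 y_1=0 y_2=5 y_3=0 y_4=2
S(7) = -1349/1664

y_0 = S_0(0) = a_0 = 3
y_1 = S_1(0) = a_1 = 0
y_2 = S_2(0) = a_2 = 5
y_3 = S_3(0) = a_3 = 0
y_4 = S_3(2) = 2
t_q=7 is in segment 3 (τ=1); S_3(τ)=-1349/1664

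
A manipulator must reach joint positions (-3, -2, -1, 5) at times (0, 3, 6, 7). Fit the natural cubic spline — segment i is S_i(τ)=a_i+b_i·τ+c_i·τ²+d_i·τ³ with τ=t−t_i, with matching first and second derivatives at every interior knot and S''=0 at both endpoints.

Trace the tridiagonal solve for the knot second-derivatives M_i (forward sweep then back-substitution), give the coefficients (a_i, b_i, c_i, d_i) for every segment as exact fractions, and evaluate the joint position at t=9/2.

  seg 0: a=-3 b=80/87 c=0 d=-17/261
  seg 1: a=-2 b=-73/87 c=-17/29 d=85/261
  seg 2: a=-1 b=386/87 c=68/29 d=-68/87
S(9/2) = -807/232

Δ: Δ0=1/3, Δ1=1/3, Δ2=6
row 1: diag=12, rhs=0; c'=1/4, d'=0
row 2: denom=8−3·1/4=29/4; d'=(34−3·0)/(29/4)=136/29
back: M2=136/29
back: M1=0−1/4·136/29=-34/29
M: M0=0, M1=-34/29, M2=136/29, M3=0
seg 0: a=-3, c=M0/2=0, d=(M1−M0)/(6·3)=-17/261, b=Δ0−h0·(2M0+M1)/6=80/87
seg 1: a=-2, c=M1/2=-17/29, d=(M2−M1)/(6·3)=85/261, b=Δ1−h1·(2M1+M2)/6=-73/87
seg 2: a=-1, c=M2/2=68/29, d=(M3−M2)/(6·1)=-68/87, b=Δ2−h2·(2M2+M3)/6=386/87
t_q=9/2 → seg 1, τ=3/2; S=-2+-73/87·τ+-17/29·τ²+85/261·τ³=-807/232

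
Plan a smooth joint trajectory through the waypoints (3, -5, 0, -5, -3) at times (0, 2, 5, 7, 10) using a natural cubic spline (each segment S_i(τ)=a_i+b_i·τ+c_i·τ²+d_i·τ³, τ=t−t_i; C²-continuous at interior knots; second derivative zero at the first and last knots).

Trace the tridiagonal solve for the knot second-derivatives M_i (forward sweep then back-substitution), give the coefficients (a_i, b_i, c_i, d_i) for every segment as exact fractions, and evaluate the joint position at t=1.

Δ: Δ0=-4, Δ1=5/3, Δ2=-5/2, Δ3=2/3
row 1: diag=10, rhs=34; c'=3/10, d'=17/5
row 2: denom=10−3·3/10=91/10; d'=(-25−3·17/5)/(91/10)=-352/91
row 3: denom=10−2·20/91=870/91; d'=(19−2·-352/91)/(870/91)=811/290
back: M3=811/290
back: M2=-352/91−20/91·811/290=-130/29
back: M1=17/5−3/10·-130/29=688/145
M: M0=0, M1=688/145, M2=-130/29, M3=811/290, M4=0
seg 0: a=3, c=M0/2=0, d=(M1−M0)/(6·2)=172/435, b=Δ0−h0·(2M0+M1)/6=-2428/435
seg 1: a=-5, c=M1/2=344/145, d=(M2−M1)/(6·3)=-223/435, b=Δ1−h1·(2M1+M2)/6=-364/435
seg 2: a=0, c=M2/2=-65/29, d=(M3−M2)/(6·2)=2111/3480, b=Δ2−h2·(2M2+M3)/6=-193/435
seg 3: a=-5, c=M3/2=811/580, d=(M4−M3)/(6·3)=-811/5220, b=Δ3−h3·(2M3+M4)/6=-1853/870
t_q=1 → seg 0, τ=1; S=3+-2428/435·τ+0·τ²+172/435·τ³=-317/145

  seg 0: a=3 b=-2428/435 c=0 d=172/435
  seg 1: a=-5 b=-364/435 c=344/145 d=-223/435
  seg 2: a=0 b=-193/435 c=-65/29 d=2111/3480
  seg 3: a=-5 b=-1853/870 c=811/580 d=-811/5220
S(1) = -317/145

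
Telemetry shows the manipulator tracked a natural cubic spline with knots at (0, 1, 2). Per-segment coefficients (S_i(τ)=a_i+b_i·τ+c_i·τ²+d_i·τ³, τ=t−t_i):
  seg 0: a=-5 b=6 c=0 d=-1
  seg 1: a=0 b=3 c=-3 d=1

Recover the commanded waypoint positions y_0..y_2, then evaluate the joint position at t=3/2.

y_0 = S_0(0) = a_0 = -5
y_1 = S_1(0) = a_1 = 0
y_2 = S_1(1) = 1
t_q=3/2 is in segment 1 (τ=1/2); S_1(τ)=7/8

y_0=-5 y_1=0 y_2=1
S(3/2) = 7/8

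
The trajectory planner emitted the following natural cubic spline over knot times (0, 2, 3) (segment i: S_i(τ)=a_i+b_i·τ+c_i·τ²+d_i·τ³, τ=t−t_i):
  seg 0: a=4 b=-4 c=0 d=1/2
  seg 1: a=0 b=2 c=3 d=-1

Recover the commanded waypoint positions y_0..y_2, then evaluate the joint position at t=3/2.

y_0 = S_0(0) = a_0 = 4
y_1 = S_1(0) = a_1 = 0
y_2 = S_1(1) = 4
t_q=3/2 is in segment 0 (τ=3/2); S_0(τ)=-5/16

y_0=4 y_1=0 y_2=4
S(3/2) = -5/16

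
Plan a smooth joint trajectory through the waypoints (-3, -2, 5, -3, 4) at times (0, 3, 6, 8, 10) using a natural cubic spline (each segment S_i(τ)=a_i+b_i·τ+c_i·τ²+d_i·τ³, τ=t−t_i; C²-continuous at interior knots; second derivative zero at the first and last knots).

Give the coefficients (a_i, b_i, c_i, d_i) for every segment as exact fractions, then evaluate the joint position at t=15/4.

Δ: Δ0=1/3, Δ1=7/3, Δ2=-4, Δ3=7/2
row 1: diag=12, rhs=12; c'=1/4, d'=1
row 2: denom=10−3·1/4=37/4; d'=(-38−3·1)/(37/4)=-164/37
row 3: denom=8−2·8/37=280/37; d'=(45−2·-164/37)/(280/37)=1993/280
back: M3=1993/280
back: M2=-164/37−8/37·1993/280=-209/35
back: M1=1−1/4·-209/35=349/140
M: M0=0, M1=349/140, M2=-209/35, M3=1993/280, M4=0
seg 0: a=-3, c=M0/2=0, d=(M1−M0)/(6·3)=349/2520, b=Δ0−h0·(2M0+M1)/6=-767/840
seg 1: a=-2, c=M1/2=349/280, d=(M2−M1)/(6·3)=-79/168, b=Δ1−h1·(2M1+M2)/6=1187/420
seg 2: a=5, c=M2/2=-209/70, d=(M3−M2)/(6·2)=733/672, b=Δ2−h2·(2M2+M3)/6=-287/120
seg 3: a=-3, c=M3/2=1993/560, d=(M4−M3)/(6·2)=-1993/3360, b=Δ3−h3·(2M3+M4)/6=-523/420
t_q=15/4 → seg 1, τ=3/4; S=-2+1187/420·τ+349/280·τ²+-79/168·τ³=11153/17920

  seg 0: a=-3 b=-767/840 c=0 d=349/2520
  seg 1: a=-2 b=1187/420 c=349/280 d=-79/168
  seg 2: a=5 b=-287/120 c=-209/70 d=733/672
  seg 3: a=-3 b=-523/420 c=1993/560 d=-1993/3360
S(15/4) = 11153/17920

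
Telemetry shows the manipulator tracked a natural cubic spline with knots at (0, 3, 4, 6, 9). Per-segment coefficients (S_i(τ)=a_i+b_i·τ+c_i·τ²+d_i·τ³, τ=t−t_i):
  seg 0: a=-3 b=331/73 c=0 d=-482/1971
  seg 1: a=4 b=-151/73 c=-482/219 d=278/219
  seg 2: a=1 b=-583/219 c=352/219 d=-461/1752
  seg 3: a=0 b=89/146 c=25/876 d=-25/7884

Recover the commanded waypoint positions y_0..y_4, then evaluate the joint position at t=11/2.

y_0 = S_0(0) = a_0 = -3
y_1 = S_1(0) = a_1 = 4
y_2 = S_2(0) = a_2 = 1
y_3 = S_3(0) = a_3 = 0
y_4 = S_3(3) = 2
t_q=11/2 is in segment 2 (τ=3/2); S_2(τ)=-1237/4672

y_0=-3 y_1=4 y_2=1 y_3=0 y_4=2
S(11/2) = -1237/4672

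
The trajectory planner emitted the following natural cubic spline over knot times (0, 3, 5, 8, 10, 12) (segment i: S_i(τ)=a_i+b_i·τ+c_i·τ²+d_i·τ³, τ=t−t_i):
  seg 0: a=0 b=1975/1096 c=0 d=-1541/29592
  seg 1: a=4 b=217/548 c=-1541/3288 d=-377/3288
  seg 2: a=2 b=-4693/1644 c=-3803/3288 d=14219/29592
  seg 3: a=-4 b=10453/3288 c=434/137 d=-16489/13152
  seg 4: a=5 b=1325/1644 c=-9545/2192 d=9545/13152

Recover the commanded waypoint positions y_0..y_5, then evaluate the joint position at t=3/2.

y_0 = S_0(0) = a_0 = 0
y_1 = S_1(0) = a_1 = 4
y_2 = S_2(0) = a_2 = 2
y_3 = S_3(0) = a_3 = -4
y_4 = S_4(0) = a_4 = 5
y_5 = S_4(2) = -5
t_q=3/2 is in segment 0 (τ=3/2); S_0(τ)=22159/8768

y_0=0 y_1=4 y_2=2 y_3=-4 y_4=5 y_5=-5
S(3/2) = 22159/8768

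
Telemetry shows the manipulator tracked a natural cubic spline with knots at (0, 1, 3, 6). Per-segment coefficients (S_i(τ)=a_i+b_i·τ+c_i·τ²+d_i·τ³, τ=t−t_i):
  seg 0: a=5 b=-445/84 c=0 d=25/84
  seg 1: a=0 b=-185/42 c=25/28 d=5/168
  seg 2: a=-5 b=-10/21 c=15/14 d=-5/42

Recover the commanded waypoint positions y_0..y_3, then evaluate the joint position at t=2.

y_0=5 y_1=0 y_2=-5 y_3=0
S(2) = -195/56

y_0 = S_0(0) = a_0 = 5
y_1 = S_1(0) = a_1 = 0
y_2 = S_2(0) = a_2 = -5
y_3 = S_2(3) = 0
t_q=2 is in segment 1 (τ=1); S_1(τ)=-195/56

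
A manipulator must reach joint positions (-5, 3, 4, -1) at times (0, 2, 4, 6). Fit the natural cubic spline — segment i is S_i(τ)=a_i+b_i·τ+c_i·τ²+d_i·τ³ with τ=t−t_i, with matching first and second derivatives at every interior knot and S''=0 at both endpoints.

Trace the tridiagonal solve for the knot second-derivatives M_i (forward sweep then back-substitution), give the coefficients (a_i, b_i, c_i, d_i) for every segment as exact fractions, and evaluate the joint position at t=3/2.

  seg 0: a=-5 b=71/15 c=0 d=-11/60
  seg 1: a=3 b=38/15 c=-11/10 d=1/24
  seg 2: a=4 b=-41/30 c=-17/20 d=17/120
S(3/2) = 237/160

Δ: Δ0=4, Δ1=1/2, Δ2=-5/2
row 1: diag=8, rhs=-21; c'=1/4, d'=-21/8
row 2: denom=8−2·1/4=15/2; d'=(-18−2·-21/8)/(15/2)=-17/10
back: M2=-17/10
back: M1=-21/8−1/4·-17/10=-11/5
M: M0=0, M1=-11/5, M2=-17/10, M3=0
seg 0: a=-5, c=M0/2=0, d=(M1−M0)/(6·2)=-11/60, b=Δ0−h0·(2M0+M1)/6=71/15
seg 1: a=3, c=M1/2=-11/10, d=(M2−M1)/(6·2)=1/24, b=Δ1−h1·(2M1+M2)/6=38/15
seg 2: a=4, c=M2/2=-17/20, d=(M3−M2)/(6·2)=17/120, b=Δ2−h2·(2M2+M3)/6=-41/30
t_q=3/2 → seg 0, τ=3/2; S=-5+71/15·τ+0·τ²+-11/60·τ³=237/160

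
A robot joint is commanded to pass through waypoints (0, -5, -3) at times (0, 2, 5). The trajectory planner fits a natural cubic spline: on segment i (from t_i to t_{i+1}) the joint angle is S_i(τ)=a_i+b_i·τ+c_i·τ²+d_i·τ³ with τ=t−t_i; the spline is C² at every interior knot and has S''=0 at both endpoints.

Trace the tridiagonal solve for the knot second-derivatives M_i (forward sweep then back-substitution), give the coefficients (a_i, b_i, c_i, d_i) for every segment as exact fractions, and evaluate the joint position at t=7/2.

  seg 0: a=0 b=-47/15 c=0 d=19/120
  seg 1: a=-5 b=-37/30 c=19/20 d=-19/180
S(7/2) = -811/160

Δ: Δ0=-5/2, Δ1=2/3
row 1: diag=10, rhs=19; c'=3/10, d'=19/10
back: M1=19/10
M: M0=0, M1=19/10, M2=0
seg 0: a=0, c=M0/2=0, d=(M1−M0)/(6·2)=19/120, b=Δ0−h0·(2M0+M1)/6=-47/15
seg 1: a=-5, c=M1/2=19/20, d=(M2−M1)/(6·3)=-19/180, b=Δ1−h1·(2M1+M2)/6=-37/30
t_q=7/2 → seg 1, τ=3/2; S=-5+-37/30·τ+19/20·τ²+-19/180·τ³=-811/160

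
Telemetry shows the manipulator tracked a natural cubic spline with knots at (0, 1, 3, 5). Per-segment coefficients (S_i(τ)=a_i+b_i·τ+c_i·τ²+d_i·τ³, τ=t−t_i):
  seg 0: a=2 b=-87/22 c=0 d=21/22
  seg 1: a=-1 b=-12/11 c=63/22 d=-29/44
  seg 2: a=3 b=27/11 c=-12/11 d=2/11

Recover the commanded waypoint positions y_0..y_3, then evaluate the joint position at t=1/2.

y_0 = S_0(0) = a_0 = 2
y_1 = S_1(0) = a_1 = -1
y_2 = S_2(0) = a_2 = 3
y_3 = S_2(2) = 5
t_q=1/2 is in segment 0 (τ=1/2); S_0(τ)=25/176

y_0=2 y_1=-1 y_2=3 y_3=5
S(1/2) = 25/176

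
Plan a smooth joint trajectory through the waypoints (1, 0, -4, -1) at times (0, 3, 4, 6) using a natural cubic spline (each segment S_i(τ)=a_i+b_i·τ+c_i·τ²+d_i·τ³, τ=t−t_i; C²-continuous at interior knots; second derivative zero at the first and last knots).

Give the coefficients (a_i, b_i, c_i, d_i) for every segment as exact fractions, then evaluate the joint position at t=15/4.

  seg 0: a=1 b=401/282 c=0 d=-55/282
  seg 1: a=0 b=-542/141 c=-165/94 d=451/282
  seg 2: a=-4 b=-721/282 c=143/47 d=-143/282
S(15/4) = -19225/6016

Δ: Δ0=-1/3, Δ1=-4, Δ2=3/2
row 1: diag=8, rhs=-22; c'=1/8, d'=-11/4
row 2: denom=6−1·1/8=47/8; d'=(33−1·-11/4)/(47/8)=286/47
back: M2=286/47
back: M1=-11/4−1/8·286/47=-165/47
M: M0=0, M1=-165/47, M2=286/47, M3=0
seg 0: a=1, c=M0/2=0, d=(M1−M0)/(6·3)=-55/282, b=Δ0−h0·(2M0+M1)/6=401/282
seg 1: a=0, c=M1/2=-165/94, d=(M2−M1)/(6·1)=451/282, b=Δ1−h1·(2M1+M2)/6=-542/141
seg 2: a=-4, c=M2/2=143/47, d=(M3−M2)/(6·2)=-143/282, b=Δ2−h2·(2M2+M3)/6=-721/282
t_q=15/4 → seg 1, τ=3/4; S=0+-542/141·τ+-165/94·τ²+451/282·τ³=-19225/6016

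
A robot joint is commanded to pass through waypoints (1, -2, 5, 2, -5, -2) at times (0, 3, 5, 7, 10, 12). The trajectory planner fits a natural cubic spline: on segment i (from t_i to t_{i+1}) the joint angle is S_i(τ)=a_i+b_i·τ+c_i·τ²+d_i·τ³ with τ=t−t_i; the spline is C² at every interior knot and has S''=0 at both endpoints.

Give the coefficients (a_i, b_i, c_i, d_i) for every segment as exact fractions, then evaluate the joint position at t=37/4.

Δ: Δ0=-1, Δ1=7/2, Δ2=-3/2, Δ3=-7/3, Δ4=3/2
row 1: diag=10, rhs=27; c'=1/5, d'=27/10
row 2: denom=8−2·1/5=38/5; d'=(-30−2·27/10)/(38/5)=-177/38
row 3: denom=10−2·5/19=180/19; d'=(-5−2·-177/38)/(180/19)=41/90
row 4: denom=10−3·19/60=181/20; d'=(23−3·41/90)/(181/20)=1298/543
back: M4=1298/543
back: M3=41/90−19/60·1298/543=-491/1629
back: M2=-177/38−5/19·-491/1629=-14917/3258
back: M1=27/10−1/5·-14917/3258=5890/1629
M: M0=0, M1=5890/1629, M2=-14917/3258, M3=-491/1629, M4=1298/543, M5=0
seg 0: a=1, c=M0/2=0, d=(M1−M0)/(6·3)=2945/14661, b=Δ0−h0·(2M0+M1)/6=-4574/1629
seg 1: a=-2, c=M1/2=2945/1629, d=(M2−M1)/(6·2)=-8899/13032, b=Δ1−h1·(2M1+M2)/6=4261/1629
seg 2: a=5, c=M2/2=-14917/6516, d=(M3−M2)/(6·2)=4645/13032, b=Δ2−h2·(2M2+M3)/6=1795/1086
seg 3: a=2, c=M3/2=-491/3258, d=(M4−M3)/(6·3)=4385/29322, b=Δ3−h3·(2M3+M4)/6=-5257/1629
seg 4: a=-5, c=M4/2=649/543, d=(M5−M4)/(6·2)=-649/3258, b=Δ4−h4·(2M4+M5)/6=-305/3258
t_q=37/4 → seg 3, τ=9/4; S=2+-5257/1629·τ+-491/3258·τ²+4385/29322·τ³=-100099/23168

  seg 0: a=1 b=-4574/1629 c=0 d=2945/14661
  seg 1: a=-2 b=4261/1629 c=2945/1629 d=-8899/13032
  seg 2: a=5 b=1795/1086 c=-14917/6516 d=4645/13032
  seg 3: a=2 b=-5257/1629 c=-491/3258 d=4385/29322
  seg 4: a=-5 b=-305/3258 c=649/543 d=-649/3258
S(37/4) = -100099/23168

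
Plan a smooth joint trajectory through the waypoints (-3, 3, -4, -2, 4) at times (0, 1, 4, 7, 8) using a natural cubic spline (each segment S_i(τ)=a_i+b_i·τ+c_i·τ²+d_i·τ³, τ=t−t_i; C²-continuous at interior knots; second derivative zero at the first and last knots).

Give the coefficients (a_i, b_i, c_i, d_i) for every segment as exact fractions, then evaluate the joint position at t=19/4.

  seg 0: a=-3 b=4493/624 c=0 d=-749/624
  seg 1: a=3 b=1123/312 c=-749/208 d=1013/1872
  seg 2: a=-4 b=-163/48 c=33/26 d=53/1872
  seg 3: a=-2 b=1555/312 c=317/208 d=-317/624
S(19/4) = -77489/13312

Δ: Δ0=6, Δ1=-7/3, Δ2=2/3, Δ3=6
row 1: diag=8, rhs=-50; c'=3/8, d'=-25/4
row 2: denom=12−3·3/8=87/8; d'=(18−3·-25/4)/(87/8)=98/29
row 3: denom=8−3·8/29=208/29; d'=(32−3·98/29)/(208/29)=317/104
back: M3=317/104
back: M2=98/29−8/29·317/104=33/13
back: M1=-25/4−3/8·33/13=-749/104
M: M0=0, M1=-749/104, M2=33/13, M3=317/104, M4=0
seg 0: a=-3, c=M0/2=0, d=(M1−M0)/(6·1)=-749/624, b=Δ0−h0·(2M0+M1)/6=4493/624
seg 1: a=3, c=M1/2=-749/208, d=(M2−M1)/(6·3)=1013/1872, b=Δ1−h1·(2M1+M2)/6=1123/312
seg 2: a=-4, c=M2/2=33/26, d=(M3−M2)/(6·3)=53/1872, b=Δ2−h2·(2M2+M3)/6=-163/48
seg 3: a=-2, c=M3/2=317/208, d=(M4−M3)/(6·1)=-317/624, b=Δ3−h3·(2M3+M4)/6=1555/312
t_q=19/4 → seg 2, τ=3/4; S=-4+-163/48·τ+33/26·τ²+53/1872·τ³=-77489/13312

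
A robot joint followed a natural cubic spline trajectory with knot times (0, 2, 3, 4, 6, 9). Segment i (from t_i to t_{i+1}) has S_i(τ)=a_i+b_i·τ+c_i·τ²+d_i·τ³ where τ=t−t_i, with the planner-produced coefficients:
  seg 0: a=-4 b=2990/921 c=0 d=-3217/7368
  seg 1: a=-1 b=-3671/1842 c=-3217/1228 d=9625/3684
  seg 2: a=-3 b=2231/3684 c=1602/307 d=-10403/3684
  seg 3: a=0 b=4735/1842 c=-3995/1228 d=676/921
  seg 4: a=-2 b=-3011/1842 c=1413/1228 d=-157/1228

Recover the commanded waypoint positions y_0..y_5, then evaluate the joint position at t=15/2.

y_0 = S_0(0) = a_0 = -4
y_1 = S_1(0) = a_1 = -1
y_2 = S_2(0) = a_2 = -3
y_3 = S_3(0) = a_3 = 0
y_4 = S_4(0) = a_4 = -2
y_5 = S_4(3) = 0
t_q=15/2 is in segment 4 (τ=3/2); S_4(τ)=-22541/9824

y_0=-4 y_1=-1 y_2=-3 y_3=0 y_4=-2 y_5=0
S(15/2) = -22541/9824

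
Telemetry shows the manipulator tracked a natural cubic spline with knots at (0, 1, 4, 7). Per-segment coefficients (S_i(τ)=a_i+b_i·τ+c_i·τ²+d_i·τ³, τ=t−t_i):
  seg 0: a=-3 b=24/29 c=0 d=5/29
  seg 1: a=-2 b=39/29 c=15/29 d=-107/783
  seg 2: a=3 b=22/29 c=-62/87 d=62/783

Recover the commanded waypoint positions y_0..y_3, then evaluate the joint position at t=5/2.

y_0 = S_0(0) = a_0 = -3
y_1 = S_1(0) = a_1 = -2
y_2 = S_2(0) = a_2 = 3
y_3 = S_2(3) = 1
t_q=5/2 is in segment 1 (τ=3/2); S_1(τ)=167/232

y_0=-3 y_1=-2 y_2=3 y_3=1
S(5/2) = 167/232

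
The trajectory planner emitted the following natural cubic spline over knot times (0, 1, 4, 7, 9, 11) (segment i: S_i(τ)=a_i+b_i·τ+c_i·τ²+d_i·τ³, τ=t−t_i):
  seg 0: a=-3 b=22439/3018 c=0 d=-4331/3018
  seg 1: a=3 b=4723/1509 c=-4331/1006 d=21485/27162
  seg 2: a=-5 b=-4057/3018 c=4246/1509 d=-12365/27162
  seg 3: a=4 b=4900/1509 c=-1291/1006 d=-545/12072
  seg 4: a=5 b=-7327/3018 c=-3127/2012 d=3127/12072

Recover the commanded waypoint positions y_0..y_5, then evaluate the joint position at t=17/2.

y_0=-3 y_1=3 y_2=-5 y_3=4 y_4=5 y_5=-4
S(17/2) = 187711/32192

y_0 = S_0(0) = a_0 = -3
y_1 = S_1(0) = a_1 = 3
y_2 = S_2(0) = a_2 = -5
y_3 = S_3(0) = a_3 = 4
y_4 = S_4(0) = a_4 = 5
y_5 = S_4(2) = -4
t_q=17/2 is in segment 3 (τ=3/2); S_3(τ)=187711/32192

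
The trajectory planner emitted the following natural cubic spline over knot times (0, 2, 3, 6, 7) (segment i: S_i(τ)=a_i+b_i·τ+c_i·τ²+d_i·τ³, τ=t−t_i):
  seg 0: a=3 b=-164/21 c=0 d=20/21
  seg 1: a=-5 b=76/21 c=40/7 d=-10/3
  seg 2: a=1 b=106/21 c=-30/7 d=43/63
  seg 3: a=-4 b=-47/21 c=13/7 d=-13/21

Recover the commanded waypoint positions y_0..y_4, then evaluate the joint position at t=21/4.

y_0 = S_0(0) = a_0 = 3
y_1 = S_1(0) = a_1 = -5
y_2 = S_2(0) = a_2 = 1
y_3 = S_3(0) = a_3 = -4
y_4 = S_3(1) = -5
t_q=21/4 is in segment 2 (τ=9/4); S_2(τ)=-701/448

y_0=3 y_1=-5 y_2=1 y_3=-4 y_4=-5
S(21/4) = -701/448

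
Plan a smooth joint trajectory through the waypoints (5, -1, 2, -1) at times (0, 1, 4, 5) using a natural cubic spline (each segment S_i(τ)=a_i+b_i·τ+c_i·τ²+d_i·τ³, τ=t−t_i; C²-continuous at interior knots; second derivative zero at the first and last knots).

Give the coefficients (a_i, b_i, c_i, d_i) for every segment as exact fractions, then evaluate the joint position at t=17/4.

  seg 0: a=5 b=-398/55 c=0 d=68/55
  seg 1: a=-1 b=-194/55 c=204/55 d=-11/15
  seg 2: a=2 b=-59/55 c=-159/55 d=53/55
S(17/4) = 5513/3520

Δ: Δ0=-6, Δ1=1, Δ2=-3
row 1: diag=8, rhs=42; c'=3/8, d'=21/4
row 2: denom=8−3·3/8=55/8; d'=(-24−3·21/4)/(55/8)=-318/55
back: M2=-318/55
back: M1=21/4−3/8·-318/55=408/55
M: M0=0, M1=408/55, M2=-318/55, M3=0
seg 0: a=5, c=M0/2=0, d=(M1−M0)/(6·1)=68/55, b=Δ0−h0·(2M0+M1)/6=-398/55
seg 1: a=-1, c=M1/2=204/55, d=(M2−M1)/(6·3)=-11/15, b=Δ1−h1·(2M1+M2)/6=-194/55
seg 2: a=2, c=M2/2=-159/55, d=(M3−M2)/(6·1)=53/55, b=Δ2−h2·(2M2+M3)/6=-59/55
t_q=17/4 → seg 2, τ=1/4; S=2+-59/55·τ+-159/55·τ²+53/55·τ³=5513/3520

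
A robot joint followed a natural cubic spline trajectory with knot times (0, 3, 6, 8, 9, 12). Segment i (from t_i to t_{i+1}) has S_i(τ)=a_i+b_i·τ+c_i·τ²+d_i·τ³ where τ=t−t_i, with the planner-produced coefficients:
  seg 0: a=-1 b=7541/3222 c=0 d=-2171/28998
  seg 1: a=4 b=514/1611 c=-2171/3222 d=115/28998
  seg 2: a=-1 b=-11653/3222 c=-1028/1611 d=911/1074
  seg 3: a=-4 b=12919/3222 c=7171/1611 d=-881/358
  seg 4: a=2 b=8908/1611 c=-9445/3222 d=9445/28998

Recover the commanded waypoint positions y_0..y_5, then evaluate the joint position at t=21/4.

y_0 = S_0(0) = a_0 = -1
y_1 = S_1(0) = a_1 = 4
y_2 = S_2(0) = a_2 = -1
y_3 = S_3(0) = a_3 = -4
y_4 = S_4(0) = a_4 = 2
y_5 = S_4(3) = 1
t_q=21/4 is in segment 1 (τ=9/4); S_1(τ)=30975/22912

y_0=-1 y_1=4 y_2=-1 y_3=-4 y_4=2 y_5=1
S(21/4) = 30975/22912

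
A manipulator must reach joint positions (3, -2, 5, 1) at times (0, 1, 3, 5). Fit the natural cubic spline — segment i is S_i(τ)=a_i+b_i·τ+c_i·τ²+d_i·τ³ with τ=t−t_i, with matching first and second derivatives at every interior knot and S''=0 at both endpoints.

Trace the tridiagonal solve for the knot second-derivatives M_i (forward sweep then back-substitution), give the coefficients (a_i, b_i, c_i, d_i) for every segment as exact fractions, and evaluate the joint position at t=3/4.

  seg 0: a=3 b=-299/44 c=0 d=79/44
  seg 1: a=-2 b=-31/22 c=237/44 d=-129/88
  seg 2: a=5 b=28/11 c=-75/22 d=25/44
S(3/4) = -3771/2816

Δ: Δ0=-5, Δ1=7/2, Δ2=-2
row 1: diag=6, rhs=51; c'=1/3, d'=17/2
row 2: denom=8−2·1/3=22/3; d'=(-33−2·17/2)/(22/3)=-75/11
back: M2=-75/11
back: M1=17/2−1/3·-75/11=237/22
M: M0=0, M1=237/22, M2=-75/11, M3=0
seg 0: a=3, c=M0/2=0, d=(M1−M0)/(6·1)=79/44, b=Δ0−h0·(2M0+M1)/6=-299/44
seg 1: a=-2, c=M1/2=237/44, d=(M2−M1)/(6·2)=-129/88, b=Δ1−h1·(2M1+M2)/6=-31/22
seg 2: a=5, c=M2/2=-75/22, d=(M3−M2)/(6·2)=25/44, b=Δ2−h2·(2M2+M3)/6=28/11
t_q=3/4 → seg 0, τ=3/4; S=3+-299/44·τ+0·τ²+79/44·τ³=-3771/2816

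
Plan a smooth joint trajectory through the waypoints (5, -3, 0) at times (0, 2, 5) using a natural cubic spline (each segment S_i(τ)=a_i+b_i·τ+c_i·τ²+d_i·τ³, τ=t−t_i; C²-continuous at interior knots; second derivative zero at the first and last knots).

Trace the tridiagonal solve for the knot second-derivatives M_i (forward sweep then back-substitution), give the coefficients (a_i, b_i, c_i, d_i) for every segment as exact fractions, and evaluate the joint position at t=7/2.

Δ: Δ0=-4, Δ1=1
row 1: diag=10, rhs=30; c'=3/10, d'=3
back: M1=3
M: M0=0, M1=3, M2=0
seg 0: a=5, c=M0/2=0, d=(M1−M0)/(6·2)=1/4, b=Δ0−h0·(2M0+M1)/6=-5
seg 1: a=-3, c=M1/2=3/2, d=(M2−M1)/(6·3)=-1/6, b=Δ1−h1·(2M1+M2)/6=-2
t_q=7/2 → seg 1, τ=3/2; S=-3+-2·τ+3/2·τ²+-1/6·τ³=-51/16

  seg 0: a=5 b=-5 c=0 d=1/4
  seg 1: a=-3 b=-2 c=3/2 d=-1/6
S(7/2) = -51/16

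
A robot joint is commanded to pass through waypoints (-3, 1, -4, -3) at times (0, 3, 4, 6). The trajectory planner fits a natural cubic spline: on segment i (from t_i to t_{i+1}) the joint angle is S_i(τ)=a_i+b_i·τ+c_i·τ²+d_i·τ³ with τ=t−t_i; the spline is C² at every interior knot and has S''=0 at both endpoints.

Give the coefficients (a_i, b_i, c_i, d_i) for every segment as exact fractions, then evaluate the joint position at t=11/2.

Δ: Δ0=4/3, Δ1=-5, Δ2=1/2
row 1: diag=8, rhs=-38; c'=1/8, d'=-19/4
row 2: denom=6−1·1/8=47/8; d'=(33−1·-19/4)/(47/8)=302/47
back: M2=302/47
back: M1=-19/4−1/8·302/47=-261/47
M: M0=0, M1=-261/47, M2=302/47, M3=0
seg 0: a=-3, c=M0/2=0, d=(M1−M0)/(6·3)=-29/94, b=Δ0−h0·(2M0+M1)/6=1159/282
seg 1: a=1, c=M1/2=-261/94, d=(M2−M1)/(6·1)=563/282, b=Δ1−h1·(2M1+M2)/6=-595/141
seg 2: a=-4, c=M2/2=151/47, d=(M3−M2)/(6·2)=-151/282, b=Δ2−h2·(2M2+M3)/6=-1067/282
t_q=11/2 → seg 2, τ=3/2; S=-4+-1067/282·τ+151/47·τ²+-151/282·τ³=-3199/752

  seg 0: a=-3 b=1159/282 c=0 d=-29/94
  seg 1: a=1 b=-595/141 c=-261/94 d=563/282
  seg 2: a=-4 b=-1067/282 c=151/47 d=-151/282
S(11/2) = -3199/752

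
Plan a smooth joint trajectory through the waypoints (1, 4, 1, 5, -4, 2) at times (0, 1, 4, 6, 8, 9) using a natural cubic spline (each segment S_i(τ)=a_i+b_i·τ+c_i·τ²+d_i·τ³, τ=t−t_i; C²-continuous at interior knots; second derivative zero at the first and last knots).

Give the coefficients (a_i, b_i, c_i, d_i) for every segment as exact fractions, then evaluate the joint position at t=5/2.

Δ: Δ0=3, Δ1=-1, Δ2=2, Δ3=-9/2, Δ4=6
row 1: diag=8, rhs=-24; c'=3/8, d'=-3
row 2: denom=10−3·3/8=71/8; d'=(18−3·-3)/(71/8)=216/71
row 3: denom=8−2·16/71=536/71; d'=(-39−2·216/71)/(536/71)=-3201/536
row 4: denom=6−2·71/268=733/134; d'=(63−2·-3201/536)/(733/134)=20085/1466
back: M4=20085/1466
back: M3=-3201/536−71/268·20085/1466=-7038/733
back: M2=216/71−16/71·-7038/733=3816/733
back: M1=-3−3/8·3816/733=-3630/733
M: M0=0, M1=-3630/733, M2=3816/733, M3=-7038/733, M4=20085/1466, M5=0
seg 0: a=1, c=M0/2=0, d=(M1−M0)/(6·1)=-605/733, b=Δ0−h0·(2M0+M1)/6=2804/733
seg 1: a=4, c=M1/2=-1815/733, d=(M2−M1)/(6·3)=1241/2199, b=Δ1−h1·(2M1+M2)/6=989/733
seg 2: a=1, c=M2/2=1908/733, d=(M3−M2)/(6·2)=-1809/1466, b=Δ2−h2·(2M2+M3)/6=1268/733
seg 3: a=5, c=M3/2=-3519/733, d=(M4−M3)/(6·2)=11387/5864, b=Δ3−h3·(2M3+M4)/6=-1954/733
seg 4: a=-4, c=M4/2=20085/2932, d=(M5−M4)/(6·1)=-6695/2932, b=Δ4−h4·(2M4+M5)/6=2101/1466
t_q=5/2 → seg 1, τ=3/2; S=4+989/733·τ+-1815/733·τ²+1241/2199·τ³=13823/5864

  seg 0: a=1 b=2804/733 c=0 d=-605/733
  seg 1: a=4 b=989/733 c=-1815/733 d=1241/2199
  seg 2: a=1 b=1268/733 c=1908/733 d=-1809/1466
  seg 3: a=5 b=-1954/733 c=-3519/733 d=11387/5864
  seg 4: a=-4 b=2101/1466 c=20085/2932 d=-6695/2932
S(5/2) = 13823/5864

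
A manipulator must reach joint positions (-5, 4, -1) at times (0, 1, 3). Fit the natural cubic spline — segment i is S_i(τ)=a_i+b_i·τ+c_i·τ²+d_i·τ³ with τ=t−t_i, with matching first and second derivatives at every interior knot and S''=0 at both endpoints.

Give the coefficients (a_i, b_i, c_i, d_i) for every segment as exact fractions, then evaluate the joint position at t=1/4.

Δ: Δ0=9, Δ1=-5/2
row 1: diag=6, rhs=-69; c'=1/3, d'=-23/2
back: M1=-23/2
M: M0=0, M1=-23/2, M2=0
seg 0: a=-5, c=M0/2=0, d=(M1−M0)/(6·1)=-23/12, b=Δ0−h0·(2M0+M1)/6=131/12
seg 1: a=4, c=M1/2=-23/4, d=(M2−M1)/(6·2)=23/24, b=Δ1−h1·(2M1+M2)/6=31/6
t_q=1/4 → seg 0, τ=1/4; S=-5+131/12·τ+0·τ²+-23/12·τ³=-589/256

  seg 0: a=-5 b=131/12 c=0 d=-23/12
  seg 1: a=4 b=31/6 c=-23/4 d=23/24
S(1/4) = -589/256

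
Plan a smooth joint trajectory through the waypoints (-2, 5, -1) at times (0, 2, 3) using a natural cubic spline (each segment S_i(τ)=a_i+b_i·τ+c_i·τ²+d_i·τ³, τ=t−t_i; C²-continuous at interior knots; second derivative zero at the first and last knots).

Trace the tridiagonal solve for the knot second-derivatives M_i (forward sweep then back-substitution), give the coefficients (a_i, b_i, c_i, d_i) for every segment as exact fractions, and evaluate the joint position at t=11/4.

Δ: Δ0=7/2, Δ1=-6
row 1: diag=6, rhs=-57; c'=1/6, d'=-19/2
back: M1=-19/2
M: M0=0, M1=-19/2, M2=0
seg 0: a=-2, c=M0/2=0, d=(M1−M0)/(6·2)=-19/24, b=Δ0−h0·(2M0+M1)/6=20/3
seg 1: a=5, c=M1/2=-19/4, d=(M2−M1)/(6·1)=19/12, b=Δ1−h1·(2M1+M2)/6=-17/6
t_q=11/4 → seg 1, τ=3/4; S=5+-17/6·τ+-19/4·τ²+19/12·τ³=223/256

  seg 0: a=-2 b=20/3 c=0 d=-19/24
  seg 1: a=5 b=-17/6 c=-19/4 d=19/12
S(11/4) = 223/256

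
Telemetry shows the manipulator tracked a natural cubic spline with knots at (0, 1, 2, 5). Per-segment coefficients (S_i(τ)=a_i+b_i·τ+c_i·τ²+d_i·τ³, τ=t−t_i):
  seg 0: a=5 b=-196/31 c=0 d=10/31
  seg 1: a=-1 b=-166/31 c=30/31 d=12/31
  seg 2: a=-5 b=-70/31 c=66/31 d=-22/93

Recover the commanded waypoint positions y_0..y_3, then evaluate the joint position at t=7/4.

y_0 = S_0(0) = a_0 = 5
y_1 = S_1(0) = a_1 = -1
y_2 = S_2(0) = a_2 = -5
y_3 = S_2(3) = 1
t_q=7/4 is in segment 1 (τ=3/4); S_1(τ)=-2137/496

y_0=5 y_1=-1 y_2=-5 y_3=1
S(7/4) = -2137/496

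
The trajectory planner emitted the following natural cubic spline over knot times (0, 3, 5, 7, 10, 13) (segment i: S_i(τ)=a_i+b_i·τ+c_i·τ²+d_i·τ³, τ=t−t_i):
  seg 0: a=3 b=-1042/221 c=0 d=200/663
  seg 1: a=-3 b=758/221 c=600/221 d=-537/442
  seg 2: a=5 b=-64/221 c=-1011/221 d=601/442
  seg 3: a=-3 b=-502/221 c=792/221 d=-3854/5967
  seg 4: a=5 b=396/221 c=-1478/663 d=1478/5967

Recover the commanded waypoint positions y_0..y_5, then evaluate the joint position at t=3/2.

y_0=3 y_1=-3 y_2=5 y_3=-3 y_4=5 y_5=-3
S(3/2) = -675/221

y_0 = S_0(0) = a_0 = 3
y_1 = S_1(0) = a_1 = -3
y_2 = S_2(0) = a_2 = 5
y_3 = S_3(0) = a_3 = -3
y_4 = S_4(0) = a_4 = 5
y_5 = S_4(3) = -3
t_q=3/2 is in segment 0 (τ=3/2); S_0(τ)=-675/221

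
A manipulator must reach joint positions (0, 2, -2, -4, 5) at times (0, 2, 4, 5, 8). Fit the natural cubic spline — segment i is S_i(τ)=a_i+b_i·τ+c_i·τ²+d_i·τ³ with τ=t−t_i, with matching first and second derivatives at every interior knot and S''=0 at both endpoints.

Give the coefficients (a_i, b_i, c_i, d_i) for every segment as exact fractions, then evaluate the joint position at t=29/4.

  seg 0: a=0 b=303/172 c=0 d=-131/688
  seg 1: a=2 b=-45/86 c=-393/344 d=139/688
  seg 2: a=-2 b=-459/172 c=3/43 d=103/172
  seg 3: a=-4 b=-63/86 c=321/172 d=-107/516
S(29/4) = 15827/11008

Δ: Δ0=1, Δ1=-2, Δ2=-2, Δ3=3
row 1: diag=8, rhs=-18; c'=1/4, d'=-9/4
row 2: denom=6−2·1/4=11/2; d'=(0−2·-9/4)/(11/2)=9/11
row 3: denom=8−1·2/11=86/11; d'=(30−1·9/11)/(86/11)=321/86
back: M3=321/86
back: M2=9/11−2/11·321/86=6/43
back: M1=-9/4−1/4·6/43=-393/172
M: M0=0, M1=-393/172, M2=6/43, M3=321/86, M4=0
seg 0: a=0, c=M0/2=0, d=(M1−M0)/(6·2)=-131/688, b=Δ0−h0·(2M0+M1)/6=303/172
seg 1: a=2, c=M1/2=-393/344, d=(M2−M1)/(6·2)=139/688, b=Δ1−h1·(2M1+M2)/6=-45/86
seg 2: a=-2, c=M2/2=3/43, d=(M3−M2)/(6·1)=103/172, b=Δ2−h2·(2M2+M3)/6=-459/172
seg 3: a=-4, c=M3/2=321/172, d=(M4−M3)/(6·3)=-107/516, b=Δ3−h3·(2M3+M4)/6=-63/86
t_q=29/4 → seg 3, τ=9/4; S=-4+-63/86·τ+321/172·τ²+-107/516·τ³=15827/11008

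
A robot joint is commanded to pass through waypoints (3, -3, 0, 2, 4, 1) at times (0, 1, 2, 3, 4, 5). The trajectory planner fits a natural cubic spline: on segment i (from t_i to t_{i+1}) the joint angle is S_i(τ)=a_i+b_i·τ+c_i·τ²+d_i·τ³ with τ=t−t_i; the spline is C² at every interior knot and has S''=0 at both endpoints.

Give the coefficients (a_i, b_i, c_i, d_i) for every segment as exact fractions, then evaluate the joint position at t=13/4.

  seg 0: a=3 b=-1778/209 c=0 d=524/209
  seg 1: a=-3 b=-206/209 c=1572/209 d=-739/209
  seg 2: a=0 b=721/209 c=-645/209 d=18/11
  seg 3: a=2 b=457/209 c=381/209 d=-420/209
  seg 4: a=4 b=-41/209 c=-879/209 d=293/209
S(13/4) = 1099/418

Δ: Δ0=-6, Δ1=3, Δ2=2, Δ3=2, Δ4=-3
row 1: diag=4, rhs=54; c'=1/4, d'=27/2
row 2: denom=4−1·1/4=15/4; d'=(-6−1·27/2)/(15/4)=-26/5
row 3: denom=4−1·4/15=56/15; d'=(0−1·-26/5)/(56/15)=39/28
row 4: denom=4−1·15/56=209/56; d'=(-30−1·39/28)/(209/56)=-1758/209
back: M4=-1758/209
back: M3=39/28−15/56·-1758/209=762/209
back: M2=-26/5−4/15·762/209=-1290/209
back: M1=27/2−1/4·-1290/209=3144/209
M: M0=0, M1=3144/209, M2=-1290/209, M3=762/209, M4=-1758/209, M5=0
seg 0: a=3, c=M0/2=0, d=(M1−M0)/(6·1)=524/209, b=Δ0−h0·(2M0+M1)/6=-1778/209
seg 1: a=-3, c=M1/2=1572/209, d=(M2−M1)/(6·1)=-739/209, b=Δ1−h1·(2M1+M2)/6=-206/209
seg 2: a=0, c=M2/2=-645/209, d=(M3−M2)/(6·1)=18/11, b=Δ2−h2·(2M2+M3)/6=721/209
seg 3: a=2, c=M3/2=381/209, d=(M4−M3)/(6·1)=-420/209, b=Δ3−h3·(2M3+M4)/6=457/209
seg 4: a=4, c=M4/2=-879/209, d=(M5−M4)/(6·1)=293/209, b=Δ4−h4·(2M4+M5)/6=-41/209
t_q=13/4 → seg 3, τ=1/4; S=2+457/209·τ+381/209·τ²+-420/209·τ³=1099/418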